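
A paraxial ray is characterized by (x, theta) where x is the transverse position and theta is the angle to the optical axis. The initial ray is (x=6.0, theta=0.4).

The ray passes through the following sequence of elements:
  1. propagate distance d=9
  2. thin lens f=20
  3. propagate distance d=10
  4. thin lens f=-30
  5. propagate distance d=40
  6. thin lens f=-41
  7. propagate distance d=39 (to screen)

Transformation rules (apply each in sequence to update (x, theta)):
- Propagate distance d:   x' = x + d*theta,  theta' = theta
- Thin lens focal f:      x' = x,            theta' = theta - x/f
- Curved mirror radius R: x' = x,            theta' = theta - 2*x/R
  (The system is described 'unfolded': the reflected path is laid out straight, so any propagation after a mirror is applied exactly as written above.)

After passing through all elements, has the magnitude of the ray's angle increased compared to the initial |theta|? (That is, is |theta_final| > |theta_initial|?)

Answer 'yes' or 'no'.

Answer: yes

Derivation:
Initial: x=6.0000 theta=0.4000
After 1 (propagate distance d=9): x=9.6000 theta=0.4000
After 2 (thin lens f=20): x=9.6000 theta=-0.0800
After 3 (propagate distance d=10): x=8.8000 theta=-0.0800
After 4 (thin lens f=-30): x=8.8000 theta=16/75 (≈0.2133)
After 5 (propagate distance d=40): x=52/3 (≈17.3333) theta=16/75 (≈0.2133)
After 6 (thin lens f=-41): x=52/3 (≈17.3333) theta=652/1025 (≈0.6361)
After 7 (propagate distance d=39 (to screen)): x=129584/3075 (≈42.1411) theta=652/1025 (≈0.6361)
|theta_initial|=0.4000 |theta_final|=652/1025 (≈0.6361) -> increased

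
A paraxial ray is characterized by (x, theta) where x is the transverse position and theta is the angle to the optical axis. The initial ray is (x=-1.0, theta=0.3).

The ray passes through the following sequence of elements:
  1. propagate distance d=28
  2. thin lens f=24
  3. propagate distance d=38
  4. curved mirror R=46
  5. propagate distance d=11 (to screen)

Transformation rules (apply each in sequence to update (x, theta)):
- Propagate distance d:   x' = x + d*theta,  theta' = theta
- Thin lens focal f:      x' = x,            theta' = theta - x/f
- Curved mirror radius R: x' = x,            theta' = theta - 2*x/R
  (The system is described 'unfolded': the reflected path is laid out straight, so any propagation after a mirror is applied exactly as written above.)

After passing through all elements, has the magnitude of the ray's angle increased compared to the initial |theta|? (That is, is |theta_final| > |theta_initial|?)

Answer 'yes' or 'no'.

Initial: x=-1.0000 theta=0.3000
After 1 (propagate distance d=28): x=7.4000 theta=0.3000
After 2 (thin lens f=24): x=7.4000 theta=-1/120 (≈-0.0083)
After 3 (propagate distance d=38): x=85/12 (≈7.0833) theta=-1/120 (≈-0.0083)
After 4 (curved mirror R=46): x=85/12 (≈7.0833) theta=-291/920 (≈-0.3163)
After 5 (propagate distance d=11 (to screen)): x=9947/2760 (≈3.6040) theta=-291/920 (≈-0.3163)
|theta_initial|=0.3000 |theta_final|=291/920 (≈0.3163) -> increased

Answer: yes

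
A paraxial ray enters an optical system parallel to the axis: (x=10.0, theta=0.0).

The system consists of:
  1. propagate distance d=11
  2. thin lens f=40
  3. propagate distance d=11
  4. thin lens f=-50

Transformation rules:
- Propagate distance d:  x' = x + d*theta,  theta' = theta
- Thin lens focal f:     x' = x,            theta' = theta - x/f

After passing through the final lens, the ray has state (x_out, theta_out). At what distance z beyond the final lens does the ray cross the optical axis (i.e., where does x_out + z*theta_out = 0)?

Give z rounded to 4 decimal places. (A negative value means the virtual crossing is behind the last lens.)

Answer: 69.0476

Derivation:
Initial: x=10.0000 theta=0.0000
After 1 (propagate distance d=11): x=10.0000 theta=0.0000
After 2 (thin lens f=40): x=10.0000 theta=-0.2500
After 3 (propagate distance d=11): x=7.2500 theta=-0.2500
After 4 (thin lens f=-50): x=7.2500 theta=-0.1050
z_focus = -x_out/theta_out = -(7.2500)/(-0.1050) = 1450/21 ≈ 69.0476
Rounded to 4 decimal places: z = 69.0476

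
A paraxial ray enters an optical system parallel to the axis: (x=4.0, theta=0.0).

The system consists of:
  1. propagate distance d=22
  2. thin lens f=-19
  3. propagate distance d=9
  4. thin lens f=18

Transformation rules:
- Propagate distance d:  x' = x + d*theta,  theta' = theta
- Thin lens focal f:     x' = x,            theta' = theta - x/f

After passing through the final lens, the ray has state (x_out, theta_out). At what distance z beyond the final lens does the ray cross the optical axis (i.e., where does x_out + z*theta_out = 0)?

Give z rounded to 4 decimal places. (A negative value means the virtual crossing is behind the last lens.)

Answer: 50.4000

Derivation:
Initial: x=4.0000 theta=0.0000
After 1 (propagate distance d=22): x=4.0000 theta=0.0000
After 2 (thin lens f=-19): x=4.0000 theta=4/19 (≈0.2105)
After 3 (propagate distance d=9): x=112/19 (≈5.8947) theta=4/19 (≈0.2105)
After 4 (thin lens f=18): x=112/19 (≈5.8947) theta=-20/171 (≈-0.1170)
z_focus = -x_out/theta_out = -(112/19)/(-20/171) = 50.4000
Rounded to 4 decimal places: z = 50.4000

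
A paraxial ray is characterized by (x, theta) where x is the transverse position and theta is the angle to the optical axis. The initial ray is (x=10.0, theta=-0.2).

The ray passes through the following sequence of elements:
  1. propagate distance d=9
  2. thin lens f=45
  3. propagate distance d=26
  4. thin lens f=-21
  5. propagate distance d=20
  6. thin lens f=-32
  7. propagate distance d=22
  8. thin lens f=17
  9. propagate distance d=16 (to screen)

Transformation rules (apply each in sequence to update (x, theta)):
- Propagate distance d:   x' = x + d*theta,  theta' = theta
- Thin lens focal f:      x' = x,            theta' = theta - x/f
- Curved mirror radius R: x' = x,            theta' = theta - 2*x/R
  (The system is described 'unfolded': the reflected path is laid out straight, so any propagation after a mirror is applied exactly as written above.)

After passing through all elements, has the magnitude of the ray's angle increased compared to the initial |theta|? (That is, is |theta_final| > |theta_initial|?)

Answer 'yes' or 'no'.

Initial: x=10.0000 theta=-0.2000
After 1 (propagate distance d=9): x=8.2000 theta=-0.2000
After 2 (thin lens f=45): x=8.2000 theta=-86/225 (≈-0.3822)
After 3 (propagate distance d=26): x=-391/225 (≈-1.7378) theta=-86/225 (≈-0.3822)
After 4 (thin lens f=-21): x=-391/225 (≈-1.7378) theta=-2197/4725 (≈-0.4650)
After 5 (propagate distance d=20): x=-52151/4725 (≈-11.0372) theta=-2197/4725 (≈-0.4650)
After 6 (thin lens f=-32): x=-52151/4725 (≈-11.0372) theta=-24491/30240 (≈-0.8099)
After 7 (propagate distance d=22): x=-2181421/75600 (≈-28.8548) theta=-24491/30240 (≈-0.8099)
After 8 (thin lens f=17): x=-2181421/75600 (≈-28.8548) theta=760369/856800 (≈0.8875)
After 9 (propagate distance d=16 (to screen)): x=-18835301/1285200 (≈-14.6555) theta=760369/856800 (≈0.8875)
|theta_initial|=0.2000 |theta_final|=760369/856800 (≈0.8875) -> increased

Answer: yes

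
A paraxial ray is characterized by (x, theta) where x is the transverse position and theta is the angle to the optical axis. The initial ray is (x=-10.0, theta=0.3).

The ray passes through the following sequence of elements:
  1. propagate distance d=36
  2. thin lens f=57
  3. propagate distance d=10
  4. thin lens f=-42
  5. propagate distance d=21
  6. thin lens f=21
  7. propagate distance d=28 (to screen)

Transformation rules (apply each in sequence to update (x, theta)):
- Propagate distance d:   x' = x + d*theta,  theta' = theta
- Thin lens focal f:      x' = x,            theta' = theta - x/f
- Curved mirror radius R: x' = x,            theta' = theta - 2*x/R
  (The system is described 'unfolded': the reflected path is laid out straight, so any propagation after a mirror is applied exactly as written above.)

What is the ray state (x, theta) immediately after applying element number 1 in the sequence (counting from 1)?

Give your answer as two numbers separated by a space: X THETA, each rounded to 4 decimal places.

Initial: x=-10.0000 theta=0.3000
After 1 (propagate distance d=36): x=0.8000 theta=0.3000
Rounded to 4 decimal places: x = 0.8000, theta = 0.3000

Answer: 0.8000 0.3000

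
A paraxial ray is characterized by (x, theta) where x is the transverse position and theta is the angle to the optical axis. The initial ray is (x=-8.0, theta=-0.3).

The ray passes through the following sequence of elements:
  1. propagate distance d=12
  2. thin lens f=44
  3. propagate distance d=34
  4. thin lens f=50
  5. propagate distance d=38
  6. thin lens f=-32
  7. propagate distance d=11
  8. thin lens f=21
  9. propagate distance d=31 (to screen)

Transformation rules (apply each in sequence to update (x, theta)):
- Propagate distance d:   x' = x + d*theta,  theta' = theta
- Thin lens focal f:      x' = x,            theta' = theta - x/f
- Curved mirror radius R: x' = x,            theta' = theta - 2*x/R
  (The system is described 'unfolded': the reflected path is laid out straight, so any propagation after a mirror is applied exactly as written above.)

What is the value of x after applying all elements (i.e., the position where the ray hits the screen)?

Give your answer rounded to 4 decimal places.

Initial: x=-8.0000 theta=-0.3000
After 1 (propagate distance d=12): x=-11.6000 theta=-0.3000
After 2 (thin lens f=44): x=-11.6000 theta=-2/55 (≈-0.0364)
After 3 (propagate distance d=34): x=-706/55 (≈-12.8364) theta=-2/55 (≈-0.0364)
After 4 (thin lens f=50): x=-706/55 (≈-12.8364) theta=303/1375 (≈0.2204)
After 5 (propagate distance d=38): x=-6136/1375 (≈-4.4625) theta=303/1375 (≈0.2204)
After 6 (thin lens f=-32): x=-6136/1375 (≈-4.4625) theta=89/1100 (≈0.0809)
After 7 (propagate distance d=11): x=-19649/5500 (≈-3.5725) theta=89/1100 (≈0.0809)
After 8 (thin lens f=21): x=-19649/5500 (≈-3.5725) theta=2071/8250 (≈0.2510)
After 9 (propagate distance d=31 (to screen)): x=13891/3300 (≈4.2094) theta=2071/8250 (≈0.2510)
Rounded to 4 decimal places: x = 4.2094

Answer: 4.2094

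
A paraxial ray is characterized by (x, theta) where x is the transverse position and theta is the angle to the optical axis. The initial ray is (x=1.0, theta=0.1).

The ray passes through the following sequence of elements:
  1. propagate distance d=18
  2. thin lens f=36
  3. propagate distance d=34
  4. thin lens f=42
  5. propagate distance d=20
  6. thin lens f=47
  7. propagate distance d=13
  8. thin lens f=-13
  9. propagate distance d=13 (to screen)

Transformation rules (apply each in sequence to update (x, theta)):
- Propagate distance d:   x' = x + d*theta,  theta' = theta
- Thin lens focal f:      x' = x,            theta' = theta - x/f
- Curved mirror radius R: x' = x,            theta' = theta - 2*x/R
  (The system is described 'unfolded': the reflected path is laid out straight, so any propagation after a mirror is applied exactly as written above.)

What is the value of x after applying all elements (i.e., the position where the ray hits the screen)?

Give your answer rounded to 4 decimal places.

Initial: x=1.0000 theta=0.1000
After 1 (propagate distance d=18): x=2.8000 theta=0.1000
After 2 (thin lens f=36): x=2.8000 theta=1/45 (≈0.0222)
After 3 (propagate distance d=34): x=32/9 (≈3.5556) theta=1/45 (≈0.0222)
After 4 (thin lens f=42): x=32/9 (≈3.5556) theta=-59/945 (≈-0.0624)
After 5 (propagate distance d=20): x=436/189 (≈2.3069) theta=-59/945 (≈-0.0624)
After 6 (thin lens f=47): x=436/189 (≈2.3069) theta=-1651/14805 (≈-0.1115)
After 7 (propagate distance d=13): x=38071/44415 (≈0.8572) theta=-1651/14805 (≈-0.1115)
After 8 (thin lens f=-13): x=38071/44415 (≈0.8572) theta=-26318/577395 (≈-0.0456)
After 9 (propagate distance d=13 (to screen)): x=1679/6345 (≈0.2646) theta=-26318/577395 (≈-0.0456)
Rounded to 4 decimal places: x = 0.2646

Answer: 0.2646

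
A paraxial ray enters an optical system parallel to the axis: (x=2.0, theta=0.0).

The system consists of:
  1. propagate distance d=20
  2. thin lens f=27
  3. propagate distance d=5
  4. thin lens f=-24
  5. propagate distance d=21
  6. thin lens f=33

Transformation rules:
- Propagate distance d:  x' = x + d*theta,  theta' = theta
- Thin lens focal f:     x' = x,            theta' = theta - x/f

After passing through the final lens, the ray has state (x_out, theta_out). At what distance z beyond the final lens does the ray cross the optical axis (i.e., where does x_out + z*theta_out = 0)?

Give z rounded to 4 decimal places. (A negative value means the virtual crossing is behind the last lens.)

Answer: 29.0543

Derivation:
Initial: x=2.0000 theta=0.0000
After 1 (propagate distance d=20): x=2.0000 theta=0.0000
After 2 (thin lens f=27): x=2.0000 theta=-2/27 (≈-0.0741)
After 3 (propagate distance d=5): x=44/27 (≈1.6296) theta=-2/27 (≈-0.0741)
After 4 (thin lens f=-24): x=44/27 (≈1.6296) theta=-1/162 (≈-0.0062)
After 5 (propagate distance d=21): x=1.5000 theta=-1/162 (≈-0.0062)
After 6 (thin lens f=33): x=1.5000 theta=-46/891 (≈-0.0516)
z_focus = -x_out/theta_out = -(1.5000)/(-46/891) = 2673/92 ≈ 29.0543
Rounded to 4 decimal places: z = 29.0543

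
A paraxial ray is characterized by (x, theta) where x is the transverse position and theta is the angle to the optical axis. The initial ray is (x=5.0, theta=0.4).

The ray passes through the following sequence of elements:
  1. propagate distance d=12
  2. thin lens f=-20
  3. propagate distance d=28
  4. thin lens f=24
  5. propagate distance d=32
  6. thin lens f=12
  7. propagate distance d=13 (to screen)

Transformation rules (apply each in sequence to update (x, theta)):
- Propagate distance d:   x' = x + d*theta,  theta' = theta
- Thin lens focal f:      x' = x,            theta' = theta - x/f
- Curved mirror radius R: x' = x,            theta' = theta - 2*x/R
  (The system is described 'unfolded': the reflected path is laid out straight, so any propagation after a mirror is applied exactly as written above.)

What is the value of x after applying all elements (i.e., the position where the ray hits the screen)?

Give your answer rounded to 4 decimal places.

Answer: -8.6456

Derivation:
Initial: x=5.0000 theta=0.4000
After 1 (propagate distance d=12): x=9.8000 theta=0.4000
After 2 (thin lens f=-20): x=9.8000 theta=0.8900
After 3 (propagate distance d=28): x=34.7200 theta=0.8900
After 4 (thin lens f=24): x=34.7200 theta=-167/300 (≈-0.5567)
After 5 (propagate distance d=32): x=1268/75 (≈16.9067) theta=-167/300 (≈-0.5567)
After 6 (thin lens f=12): x=1268/75 (≈16.9067) theta=-1769/900 (≈-1.9656)
After 7 (propagate distance d=13 (to screen)): x=-7781/900 (≈-8.6456) theta=-1769/900 (≈-1.9656)
Rounded to 4 decimal places: x = -8.6456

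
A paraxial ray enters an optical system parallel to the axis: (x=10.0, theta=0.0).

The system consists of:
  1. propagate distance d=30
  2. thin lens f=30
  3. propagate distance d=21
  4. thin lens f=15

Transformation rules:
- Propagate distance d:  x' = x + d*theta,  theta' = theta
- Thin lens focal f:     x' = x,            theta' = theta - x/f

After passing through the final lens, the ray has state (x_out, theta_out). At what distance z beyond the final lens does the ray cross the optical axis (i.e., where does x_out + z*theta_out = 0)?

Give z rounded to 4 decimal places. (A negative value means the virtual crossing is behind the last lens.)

Answer: 5.6250

Derivation:
Initial: x=10.0000 theta=0.0000
After 1 (propagate distance d=30): x=10.0000 theta=0.0000
After 2 (thin lens f=30): x=10.0000 theta=-1/3 (≈-0.3333)
After 3 (propagate distance d=21): x=3.0000 theta=-1/3 (≈-0.3333)
After 4 (thin lens f=15): x=3.0000 theta=-8/15 (≈-0.5333)
z_focus = -x_out/theta_out = -(3.0000)/(-8/15) = 5.6250
Rounded to 4 decimal places: z = 5.6250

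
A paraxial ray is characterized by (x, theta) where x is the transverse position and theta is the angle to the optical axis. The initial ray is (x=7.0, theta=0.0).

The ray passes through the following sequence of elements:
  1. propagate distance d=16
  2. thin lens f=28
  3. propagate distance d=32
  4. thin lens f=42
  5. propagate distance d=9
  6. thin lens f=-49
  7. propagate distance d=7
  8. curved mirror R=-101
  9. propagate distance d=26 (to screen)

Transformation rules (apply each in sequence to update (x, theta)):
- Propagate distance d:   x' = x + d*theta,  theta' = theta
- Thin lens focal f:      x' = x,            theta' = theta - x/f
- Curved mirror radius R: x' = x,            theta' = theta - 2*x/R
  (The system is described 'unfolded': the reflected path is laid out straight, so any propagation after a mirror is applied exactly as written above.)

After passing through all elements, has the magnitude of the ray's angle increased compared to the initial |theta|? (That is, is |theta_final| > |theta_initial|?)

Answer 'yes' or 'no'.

Initial: x=7.0000 theta=0.0000
After 1 (propagate distance d=16): x=7.0000 theta=0.0000
After 2 (thin lens f=28): x=7.0000 theta=-0.2500
After 3 (propagate distance d=32): x=-1.0000 theta=-0.2500
After 4 (thin lens f=42): x=-1.0000 theta=-19/84 (≈-0.2262)
After 5 (propagate distance d=9): x=-85/28 (≈-3.0357) theta=-19/84 (≈-0.2262)
After 6 (thin lens f=-49): x=-85/28 (≈-3.0357) theta=-593/2058 (≈-0.2881)
After 7 (propagate distance d=7): x=-2971/588 (≈-5.0527) theta=-593/2058 (≈-0.2881)
After 8 (curved mirror R=-101): x=-2971/588 (≈-5.0527) theta=-40345/103929 (≈-0.3882)
After 9 (propagate distance d=26 (to screen)): x=-6296377/415716 (≈-15.1459) theta=-40345/103929 (≈-0.3882)
|theta_initial|=0.0000 |theta_final|=40345/103929 (≈0.3882) -> increased

Answer: yes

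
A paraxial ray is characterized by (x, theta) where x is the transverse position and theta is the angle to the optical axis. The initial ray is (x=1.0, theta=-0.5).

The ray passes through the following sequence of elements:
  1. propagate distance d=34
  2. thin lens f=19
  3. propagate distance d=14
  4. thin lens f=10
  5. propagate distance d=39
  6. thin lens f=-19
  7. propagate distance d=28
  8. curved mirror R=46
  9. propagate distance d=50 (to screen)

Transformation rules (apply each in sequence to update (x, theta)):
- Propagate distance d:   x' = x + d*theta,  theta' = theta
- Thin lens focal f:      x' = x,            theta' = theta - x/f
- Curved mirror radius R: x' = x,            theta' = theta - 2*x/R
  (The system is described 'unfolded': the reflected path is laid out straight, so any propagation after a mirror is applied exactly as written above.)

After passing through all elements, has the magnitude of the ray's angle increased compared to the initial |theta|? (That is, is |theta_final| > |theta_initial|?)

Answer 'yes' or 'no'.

Answer: yes

Derivation:
Initial: x=1.0000 theta=-0.5000
After 1 (propagate distance d=34): x=-16.0000 theta=-0.5000
After 2 (thin lens f=19): x=-16.0000 theta=13/38 (≈0.3421)
After 3 (propagate distance d=14): x=-213/19 (≈-11.2105) theta=13/38 (≈0.3421)
After 4 (thin lens f=10): x=-213/19 (≈-11.2105) theta=139/95 (≈1.4632)
After 5 (propagate distance d=39): x=4356/95 (≈45.8526) theta=139/95 (≈1.4632)
After 6 (thin lens f=-19): x=4356/95 (≈45.8526) theta=6997/1805 (≈3.8765)
After 7 (propagate distance d=28): x=55736/361 (≈154.3934) theta=6997/1805 (≈3.8765)
After 8 (curved mirror R=46): x=55736/361 (≈154.3934) theta=-117749/41515 (≈-2.8363)
After 9 (propagate distance d=50 (to screen)): x=104438/8303 (≈12.5783) theta=-117749/41515 (≈-2.8363)
|theta_initial|=0.5000 |theta_final|=117749/41515 (≈2.8363) -> increased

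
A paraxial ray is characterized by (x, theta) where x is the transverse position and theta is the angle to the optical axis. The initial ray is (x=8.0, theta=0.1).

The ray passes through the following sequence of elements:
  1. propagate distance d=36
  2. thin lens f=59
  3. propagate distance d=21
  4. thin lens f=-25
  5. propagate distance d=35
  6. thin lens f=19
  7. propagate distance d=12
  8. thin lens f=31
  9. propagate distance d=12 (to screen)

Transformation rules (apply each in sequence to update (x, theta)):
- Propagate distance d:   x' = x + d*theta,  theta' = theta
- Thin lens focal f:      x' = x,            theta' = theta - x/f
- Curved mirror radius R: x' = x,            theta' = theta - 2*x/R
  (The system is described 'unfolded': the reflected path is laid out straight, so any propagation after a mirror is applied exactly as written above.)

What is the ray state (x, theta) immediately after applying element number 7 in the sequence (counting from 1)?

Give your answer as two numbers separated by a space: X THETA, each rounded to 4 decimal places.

Answer: 10.6520 -0.7448

Derivation:
Initial: x=8.0000 theta=0.1000
After 1 (propagate distance d=36): x=11.6000 theta=0.1000
After 2 (thin lens f=59): x=11.6000 theta=-57/590 (≈-0.0966)
After 3 (propagate distance d=21): x=5647/590 (≈9.5712) theta=-57/590 (≈-0.0966)
After 4 (thin lens f=-25): x=5647/590 (≈9.5712) theta=2111/7375 (≈0.2862)
After 5 (propagate distance d=35): x=57789/2950 (≈19.5895) theta=2111/7375 (≈0.2862)
After 6 (thin lens f=19): x=57789/2950 (≈19.5895) theta=-208727/280250 (≈-0.7448)
After 7 (propagate distance d=12): x=2985231/280250 (≈10.6520) theta=-208727/280250 (≈-0.7448)
Rounded to 4 decimal places: x = 10.6520, theta = -0.7448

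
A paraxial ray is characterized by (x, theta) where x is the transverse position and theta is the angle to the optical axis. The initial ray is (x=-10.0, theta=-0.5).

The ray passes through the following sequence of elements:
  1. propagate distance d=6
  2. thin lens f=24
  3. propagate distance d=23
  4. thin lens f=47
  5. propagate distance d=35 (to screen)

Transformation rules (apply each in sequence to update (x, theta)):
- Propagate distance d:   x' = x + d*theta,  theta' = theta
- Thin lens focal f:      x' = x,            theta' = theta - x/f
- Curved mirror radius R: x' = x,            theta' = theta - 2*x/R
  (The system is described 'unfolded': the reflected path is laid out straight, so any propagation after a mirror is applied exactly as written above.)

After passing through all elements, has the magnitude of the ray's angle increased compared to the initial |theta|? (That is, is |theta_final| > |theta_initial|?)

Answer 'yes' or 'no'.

Answer: no

Derivation:
Initial: x=-10.0000 theta=-0.5000
After 1 (propagate distance d=6): x=-13.0000 theta=-0.5000
After 2 (thin lens f=24): x=-13.0000 theta=1/24 (≈0.0417)
After 3 (propagate distance d=23): x=-289/24 (≈-12.0417) theta=1/24 (≈0.0417)
After 4 (thin lens f=47): x=-289/24 (≈-12.0417) theta=14/47 (≈0.2979)
After 5 (propagate distance d=35 (to screen)): x=-1823/1128 (≈-1.6161) theta=14/47 (≈0.2979)
|theta_initial|=0.5000 |theta_final|=14/47 (≈0.2979) -> not increased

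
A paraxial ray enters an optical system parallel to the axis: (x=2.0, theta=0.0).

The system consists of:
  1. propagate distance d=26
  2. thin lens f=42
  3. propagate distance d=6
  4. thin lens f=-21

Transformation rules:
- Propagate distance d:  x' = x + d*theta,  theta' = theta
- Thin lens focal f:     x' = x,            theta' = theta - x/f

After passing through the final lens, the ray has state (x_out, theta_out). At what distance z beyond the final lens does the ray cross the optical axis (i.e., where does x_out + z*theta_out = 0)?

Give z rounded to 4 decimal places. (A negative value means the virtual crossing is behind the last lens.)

Answer: -50.4000

Derivation:
Initial: x=2.0000 theta=0.0000
After 1 (propagate distance d=26): x=2.0000 theta=0.0000
After 2 (thin lens f=42): x=2.0000 theta=-1/21 (≈-0.0476)
After 3 (propagate distance d=6): x=12/7 (≈1.7143) theta=-1/21 (≈-0.0476)
After 4 (thin lens f=-21): x=12/7 (≈1.7143) theta=5/147 (≈0.0340)
z_focus = -x_out/theta_out = -(12/7)/(5/147) = -50.4000
Rounded to 4 decimal places: z = -50.4000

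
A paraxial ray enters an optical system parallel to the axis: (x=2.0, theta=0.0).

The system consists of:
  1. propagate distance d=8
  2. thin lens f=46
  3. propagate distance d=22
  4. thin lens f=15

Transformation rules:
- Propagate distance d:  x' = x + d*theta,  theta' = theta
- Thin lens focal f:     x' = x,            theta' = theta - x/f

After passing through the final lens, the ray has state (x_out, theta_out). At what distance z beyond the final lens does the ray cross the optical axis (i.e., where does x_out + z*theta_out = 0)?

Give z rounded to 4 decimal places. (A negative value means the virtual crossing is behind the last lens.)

Initial: x=2.0000 theta=0.0000
After 1 (propagate distance d=8): x=2.0000 theta=0.0000
After 2 (thin lens f=46): x=2.0000 theta=-1/23 (≈-0.0435)
After 3 (propagate distance d=22): x=24/23 (≈1.0435) theta=-1/23 (≈-0.0435)
After 4 (thin lens f=15): x=24/23 (≈1.0435) theta=-13/115 (≈-0.1130)
z_focus = -x_out/theta_out = -(24/23)/(-13/115) = 120/13 ≈ 9.2308
Rounded to 4 decimal places: z = 9.2308

Answer: 9.2308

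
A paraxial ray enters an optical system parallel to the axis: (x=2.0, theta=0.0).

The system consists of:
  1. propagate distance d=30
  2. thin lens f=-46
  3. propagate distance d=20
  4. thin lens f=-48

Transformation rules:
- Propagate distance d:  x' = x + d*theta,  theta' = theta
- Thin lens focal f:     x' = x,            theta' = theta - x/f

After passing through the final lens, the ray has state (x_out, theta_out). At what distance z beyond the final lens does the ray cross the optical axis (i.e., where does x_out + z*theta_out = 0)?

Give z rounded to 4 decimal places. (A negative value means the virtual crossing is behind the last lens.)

Answer: -27.7895

Derivation:
Initial: x=2.0000 theta=0.0000
After 1 (propagate distance d=30): x=2.0000 theta=0.0000
After 2 (thin lens f=-46): x=2.0000 theta=1/23 (≈0.0435)
After 3 (propagate distance d=20): x=66/23 (≈2.8696) theta=1/23 (≈0.0435)
After 4 (thin lens f=-48): x=66/23 (≈2.8696) theta=19/184 (≈0.1033)
z_focus = -x_out/theta_out = -(66/23)/(19/184) = -528/19 ≈ -27.7895
Rounded to 4 decimal places: z = -27.7895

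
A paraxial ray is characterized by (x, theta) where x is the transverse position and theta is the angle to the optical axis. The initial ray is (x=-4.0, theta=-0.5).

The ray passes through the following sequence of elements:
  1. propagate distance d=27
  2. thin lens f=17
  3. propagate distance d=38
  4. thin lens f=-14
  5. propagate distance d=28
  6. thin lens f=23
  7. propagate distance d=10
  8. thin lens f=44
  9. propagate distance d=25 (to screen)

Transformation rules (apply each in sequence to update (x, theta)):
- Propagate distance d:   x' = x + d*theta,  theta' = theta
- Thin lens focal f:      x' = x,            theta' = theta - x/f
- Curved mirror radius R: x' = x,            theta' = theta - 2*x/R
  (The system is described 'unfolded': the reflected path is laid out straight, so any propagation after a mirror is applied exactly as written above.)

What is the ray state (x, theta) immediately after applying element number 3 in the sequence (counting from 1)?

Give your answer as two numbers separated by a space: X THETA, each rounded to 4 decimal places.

Initial: x=-4.0000 theta=-0.5000
After 1 (propagate distance d=27): x=-17.5000 theta=-0.5000
After 2 (thin lens f=17): x=-17.5000 theta=9/17 (≈0.5294)
After 3 (propagate distance d=38): x=89/34 (≈2.6176) theta=9/17 (≈0.5294)
Rounded to 4 decimal places: x = 2.6176, theta = 0.5294

Answer: 2.6176 0.5294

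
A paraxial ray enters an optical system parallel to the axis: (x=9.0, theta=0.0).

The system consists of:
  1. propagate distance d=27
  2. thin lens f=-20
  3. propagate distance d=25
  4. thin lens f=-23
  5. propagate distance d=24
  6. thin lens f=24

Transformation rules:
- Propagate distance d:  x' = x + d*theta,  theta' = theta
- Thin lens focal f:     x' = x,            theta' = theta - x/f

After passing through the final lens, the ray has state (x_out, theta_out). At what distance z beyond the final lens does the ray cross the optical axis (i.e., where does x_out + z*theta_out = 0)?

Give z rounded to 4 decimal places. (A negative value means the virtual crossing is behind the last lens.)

Answer: 61.8435

Derivation:
Initial: x=9.0000 theta=0.0000
After 1 (propagate distance d=27): x=9.0000 theta=0.0000
After 2 (thin lens f=-20): x=9.0000 theta=0.4500
After 3 (propagate distance d=25): x=20.2500 theta=0.4500
After 4 (thin lens f=-23): x=20.2500 theta=153/115 (≈1.3304)
After 5 (propagate distance d=24): x=24003/460 (≈52.1804) theta=153/115 (≈1.3304)
After 6 (thin lens f=24): x=24003/460 (≈52.1804) theta=-27/32 (≈-0.8438)
z_focus = -x_out/theta_out = -(24003/460)/(-27/32) = 7112/115 ≈ 61.8435
Rounded to 4 decimal places: z = 61.8435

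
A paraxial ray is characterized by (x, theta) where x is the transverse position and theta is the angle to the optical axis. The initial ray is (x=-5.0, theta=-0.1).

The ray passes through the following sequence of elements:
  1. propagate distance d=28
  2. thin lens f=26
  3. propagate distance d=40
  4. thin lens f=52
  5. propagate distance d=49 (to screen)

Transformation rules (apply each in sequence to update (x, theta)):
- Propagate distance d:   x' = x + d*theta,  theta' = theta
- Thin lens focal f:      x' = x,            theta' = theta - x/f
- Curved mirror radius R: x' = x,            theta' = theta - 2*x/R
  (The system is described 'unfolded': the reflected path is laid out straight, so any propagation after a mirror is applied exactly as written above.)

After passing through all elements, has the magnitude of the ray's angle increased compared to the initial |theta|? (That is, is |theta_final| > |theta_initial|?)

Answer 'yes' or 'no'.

Answer: yes

Derivation:
Initial: x=-5.0000 theta=-0.1000
After 1 (propagate distance d=28): x=-7.8000 theta=-0.1000
After 2 (thin lens f=26): x=-7.8000 theta=0.2000
After 3 (propagate distance d=40): x=0.2000 theta=0.2000
After 4 (thin lens f=52): x=0.2000 theta=51/260 (≈0.1962)
After 5 (propagate distance d=49 (to screen)): x=2551/260 (≈9.8115) theta=51/260 (≈0.1962)
|theta_initial|=0.1000 |theta_final|=51/260 (≈0.1962) -> increased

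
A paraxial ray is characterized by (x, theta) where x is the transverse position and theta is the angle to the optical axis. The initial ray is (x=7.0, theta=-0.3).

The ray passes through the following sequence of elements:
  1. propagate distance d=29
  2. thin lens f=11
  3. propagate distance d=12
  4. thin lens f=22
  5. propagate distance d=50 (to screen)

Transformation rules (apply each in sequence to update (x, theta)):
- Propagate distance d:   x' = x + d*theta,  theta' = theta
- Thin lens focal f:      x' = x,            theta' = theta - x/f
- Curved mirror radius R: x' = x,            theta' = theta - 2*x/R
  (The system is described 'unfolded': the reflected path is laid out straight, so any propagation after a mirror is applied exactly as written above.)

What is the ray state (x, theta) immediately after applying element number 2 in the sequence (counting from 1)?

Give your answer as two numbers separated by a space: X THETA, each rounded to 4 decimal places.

Answer: -1.7000 -0.1455

Derivation:
Initial: x=7.0000 theta=-0.3000
After 1 (propagate distance d=29): x=-1.7000 theta=-0.3000
After 2 (thin lens f=11): x=-1.7000 theta=-8/55 (≈-0.1455)
Rounded to 4 decimal places: x = -1.7000, theta = -0.1455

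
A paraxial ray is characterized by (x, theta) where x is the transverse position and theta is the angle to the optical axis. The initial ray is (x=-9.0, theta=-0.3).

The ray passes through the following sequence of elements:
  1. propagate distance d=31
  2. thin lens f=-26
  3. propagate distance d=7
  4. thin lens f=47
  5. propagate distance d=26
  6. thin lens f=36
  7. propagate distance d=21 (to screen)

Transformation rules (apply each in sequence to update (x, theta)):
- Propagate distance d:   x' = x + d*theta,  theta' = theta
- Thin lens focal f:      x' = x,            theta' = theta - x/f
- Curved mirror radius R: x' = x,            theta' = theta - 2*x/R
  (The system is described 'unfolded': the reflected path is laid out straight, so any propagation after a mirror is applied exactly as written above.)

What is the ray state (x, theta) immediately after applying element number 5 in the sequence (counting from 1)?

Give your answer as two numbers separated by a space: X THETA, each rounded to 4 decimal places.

Answer: -37.4163 -0.4650

Derivation:
Initial: x=-9.0000 theta=-0.3000
After 1 (propagate distance d=31): x=-18.3000 theta=-0.3000
After 2 (thin lens f=-26): x=-18.3000 theta=-261/260 (≈-1.0038)
After 3 (propagate distance d=7): x=-1317/52 (≈-25.3269) theta=-261/260 (≈-1.0038)
After 4 (thin lens f=47): x=-1317/52 (≈-25.3269) theta=-2841/6110 (≈-0.4650)
After 5 (propagate distance d=26): x=-457227/12220 (≈-37.4163) theta=-2841/6110 (≈-0.4650)
Rounded to 4 decimal places: x = -37.4163, theta = -0.4650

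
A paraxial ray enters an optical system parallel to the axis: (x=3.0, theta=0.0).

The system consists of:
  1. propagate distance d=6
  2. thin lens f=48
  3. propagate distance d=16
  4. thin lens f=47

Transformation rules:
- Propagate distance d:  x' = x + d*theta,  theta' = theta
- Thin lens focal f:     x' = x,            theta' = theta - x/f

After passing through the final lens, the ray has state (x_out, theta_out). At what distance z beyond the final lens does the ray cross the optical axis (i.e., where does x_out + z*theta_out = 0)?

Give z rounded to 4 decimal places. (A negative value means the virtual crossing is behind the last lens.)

Answer: 19.0380

Derivation:
Initial: x=3.0000 theta=0.0000
After 1 (propagate distance d=6): x=3.0000 theta=0.0000
After 2 (thin lens f=48): x=3.0000 theta=-0.0625
After 3 (propagate distance d=16): x=2.0000 theta=-0.0625
After 4 (thin lens f=47): x=2.0000 theta=-79/752 (≈-0.1051)
z_focus = -x_out/theta_out = -(2.0000)/(-79/752) = 1504/79 ≈ 19.0380
Rounded to 4 decimal places: z = 19.0380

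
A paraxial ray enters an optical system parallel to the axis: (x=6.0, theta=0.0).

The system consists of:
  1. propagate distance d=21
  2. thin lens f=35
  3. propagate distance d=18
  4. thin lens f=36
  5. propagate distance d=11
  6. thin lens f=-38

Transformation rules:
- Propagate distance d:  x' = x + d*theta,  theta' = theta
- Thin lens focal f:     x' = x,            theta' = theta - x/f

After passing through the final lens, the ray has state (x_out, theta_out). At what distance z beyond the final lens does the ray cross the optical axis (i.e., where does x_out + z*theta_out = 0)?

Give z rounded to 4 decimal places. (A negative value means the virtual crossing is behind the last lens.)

Initial: x=6.0000 theta=0.0000
After 1 (propagate distance d=21): x=6.0000 theta=0.0000
After 2 (thin lens f=35): x=6.0000 theta=-6/35 (≈-0.1714)
After 3 (propagate distance d=18): x=102/35 (≈2.9143) theta=-6/35 (≈-0.1714)
After 4 (thin lens f=36): x=102/35 (≈2.9143) theta=-53/210 (≈-0.2524)
After 5 (propagate distance d=11): x=29/210 (≈0.1381) theta=-53/210 (≈-0.2524)
After 6 (thin lens f=-38): x=29/210 (≈0.1381) theta=-397/1596 (≈-0.2487)
z_focus = -x_out/theta_out = -(29/210)/(-397/1596) = 1102/1985 ≈ 0.5552
Rounded to 4 decimal places: z = 0.5552

Answer: 0.5552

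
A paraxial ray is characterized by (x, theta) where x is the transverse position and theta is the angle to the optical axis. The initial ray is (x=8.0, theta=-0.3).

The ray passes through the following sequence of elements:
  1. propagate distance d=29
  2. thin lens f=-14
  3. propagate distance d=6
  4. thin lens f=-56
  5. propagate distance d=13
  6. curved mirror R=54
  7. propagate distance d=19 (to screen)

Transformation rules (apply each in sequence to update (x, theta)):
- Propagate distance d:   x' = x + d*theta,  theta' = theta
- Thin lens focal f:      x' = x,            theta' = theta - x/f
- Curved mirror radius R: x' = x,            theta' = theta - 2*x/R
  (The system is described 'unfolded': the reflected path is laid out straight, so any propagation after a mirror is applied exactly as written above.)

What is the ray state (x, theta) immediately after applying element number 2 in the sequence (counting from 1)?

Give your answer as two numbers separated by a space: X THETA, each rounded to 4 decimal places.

Initial: x=8.0000 theta=-0.3000
After 1 (propagate distance d=29): x=-0.7000 theta=-0.3000
After 2 (thin lens f=-14): x=-0.7000 theta=-0.3500
Rounded to 4 decimal places: x = -0.7000, theta = -0.3500

Answer: -0.7000 -0.3500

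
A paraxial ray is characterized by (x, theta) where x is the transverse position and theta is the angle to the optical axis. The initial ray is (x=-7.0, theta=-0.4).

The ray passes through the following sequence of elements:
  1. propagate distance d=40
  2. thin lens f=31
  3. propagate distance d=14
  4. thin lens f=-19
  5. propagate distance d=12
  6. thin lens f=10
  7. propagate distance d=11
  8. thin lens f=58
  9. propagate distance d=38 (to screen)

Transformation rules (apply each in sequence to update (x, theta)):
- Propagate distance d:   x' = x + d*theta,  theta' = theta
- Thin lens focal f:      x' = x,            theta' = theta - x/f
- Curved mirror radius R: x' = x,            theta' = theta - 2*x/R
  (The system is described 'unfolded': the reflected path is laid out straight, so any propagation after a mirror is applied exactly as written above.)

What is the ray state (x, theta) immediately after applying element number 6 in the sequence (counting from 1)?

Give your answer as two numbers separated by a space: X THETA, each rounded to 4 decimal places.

Answer: -25.6126 1.9446

Derivation:
Initial: x=-7.0000 theta=-0.4000
After 1 (propagate distance d=40): x=-23.0000 theta=-0.4000
After 2 (thin lens f=31): x=-23.0000 theta=53/155 (≈0.3419)
After 3 (propagate distance d=14): x=-2823/155 (≈-18.2129) theta=53/155 (≈0.3419)
After 4 (thin lens f=-19): x=-2823/155 (≈-18.2129) theta=-1816/2945 (≈-0.6166)
After 5 (propagate distance d=12): x=-75429/2945 (≈-25.6126) theta=-1816/2945 (≈-0.6166)
After 6 (thin lens f=10): x=-75429/2945 (≈-25.6126) theta=57269/29450 (≈1.9446)
Rounded to 4 decimal places: x = -25.6126, theta = 1.9446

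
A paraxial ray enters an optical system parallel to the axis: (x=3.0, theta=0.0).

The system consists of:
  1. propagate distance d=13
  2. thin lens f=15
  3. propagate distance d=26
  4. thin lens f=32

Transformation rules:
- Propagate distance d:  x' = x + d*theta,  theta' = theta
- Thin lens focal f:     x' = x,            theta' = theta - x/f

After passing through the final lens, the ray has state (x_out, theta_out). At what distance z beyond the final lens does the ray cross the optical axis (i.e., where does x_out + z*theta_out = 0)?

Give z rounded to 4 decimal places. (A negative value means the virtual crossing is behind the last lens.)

Answer: -16.7619

Derivation:
Initial: x=3.0000 theta=0.0000
After 1 (propagate distance d=13): x=3.0000 theta=0.0000
After 2 (thin lens f=15): x=3.0000 theta=-0.2000
After 3 (propagate distance d=26): x=-2.2000 theta=-0.2000
After 4 (thin lens f=32): x=-2.2000 theta=-21/160 (≈-0.1313)
z_focus = -x_out/theta_out = -(-2.2000)/(-21/160) = -352/21 ≈ -16.7619
Rounded to 4 decimal places: z = -16.7619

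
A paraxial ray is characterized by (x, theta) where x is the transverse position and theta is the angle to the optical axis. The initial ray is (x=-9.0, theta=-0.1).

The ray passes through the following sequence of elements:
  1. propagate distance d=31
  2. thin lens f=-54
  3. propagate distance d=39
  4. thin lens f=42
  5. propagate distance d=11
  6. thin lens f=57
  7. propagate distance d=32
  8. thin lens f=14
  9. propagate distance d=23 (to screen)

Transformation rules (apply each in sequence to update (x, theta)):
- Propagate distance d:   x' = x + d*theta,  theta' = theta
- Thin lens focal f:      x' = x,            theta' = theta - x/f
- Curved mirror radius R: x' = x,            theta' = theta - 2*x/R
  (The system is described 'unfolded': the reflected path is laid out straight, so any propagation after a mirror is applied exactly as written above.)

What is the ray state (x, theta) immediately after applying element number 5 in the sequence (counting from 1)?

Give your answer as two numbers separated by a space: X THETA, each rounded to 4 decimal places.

Initial: x=-9.0000 theta=-0.1000
After 1 (propagate distance d=31): x=-12.1000 theta=-0.1000
After 2 (thin lens f=-54): x=-12.1000 theta=-35/108 (≈-0.3241)
After 3 (propagate distance d=39): x=-4453/180 (≈-24.7389) theta=-35/108 (≈-0.3241)
After 4 (thin lens f=42): x=-4453/180 (≈-24.7389) theta=2003/7560 (≈0.2649)
After 5 (propagate distance d=11): x=-164993/7560 (≈-21.8245) theta=2003/7560 (≈0.2649)
Rounded to 4 decimal places: x = -21.8245, theta = 0.2649

Answer: -21.8245 0.2649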